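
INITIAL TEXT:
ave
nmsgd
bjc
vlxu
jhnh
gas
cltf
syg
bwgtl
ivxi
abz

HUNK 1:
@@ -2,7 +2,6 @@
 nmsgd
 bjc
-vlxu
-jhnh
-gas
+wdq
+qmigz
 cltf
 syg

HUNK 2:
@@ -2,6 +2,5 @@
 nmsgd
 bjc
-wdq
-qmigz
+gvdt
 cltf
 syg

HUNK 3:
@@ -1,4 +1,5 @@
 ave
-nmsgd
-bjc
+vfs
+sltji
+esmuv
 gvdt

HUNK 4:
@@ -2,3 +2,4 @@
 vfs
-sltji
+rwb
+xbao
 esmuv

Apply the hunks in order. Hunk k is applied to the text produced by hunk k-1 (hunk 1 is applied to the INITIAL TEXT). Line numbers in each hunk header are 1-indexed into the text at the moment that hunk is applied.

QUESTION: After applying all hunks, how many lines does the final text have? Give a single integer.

Answer: 11

Derivation:
Hunk 1: at line 2 remove [vlxu,jhnh,gas] add [wdq,qmigz] -> 10 lines: ave nmsgd bjc wdq qmigz cltf syg bwgtl ivxi abz
Hunk 2: at line 2 remove [wdq,qmigz] add [gvdt] -> 9 lines: ave nmsgd bjc gvdt cltf syg bwgtl ivxi abz
Hunk 3: at line 1 remove [nmsgd,bjc] add [vfs,sltji,esmuv] -> 10 lines: ave vfs sltji esmuv gvdt cltf syg bwgtl ivxi abz
Hunk 4: at line 2 remove [sltji] add [rwb,xbao] -> 11 lines: ave vfs rwb xbao esmuv gvdt cltf syg bwgtl ivxi abz
Final line count: 11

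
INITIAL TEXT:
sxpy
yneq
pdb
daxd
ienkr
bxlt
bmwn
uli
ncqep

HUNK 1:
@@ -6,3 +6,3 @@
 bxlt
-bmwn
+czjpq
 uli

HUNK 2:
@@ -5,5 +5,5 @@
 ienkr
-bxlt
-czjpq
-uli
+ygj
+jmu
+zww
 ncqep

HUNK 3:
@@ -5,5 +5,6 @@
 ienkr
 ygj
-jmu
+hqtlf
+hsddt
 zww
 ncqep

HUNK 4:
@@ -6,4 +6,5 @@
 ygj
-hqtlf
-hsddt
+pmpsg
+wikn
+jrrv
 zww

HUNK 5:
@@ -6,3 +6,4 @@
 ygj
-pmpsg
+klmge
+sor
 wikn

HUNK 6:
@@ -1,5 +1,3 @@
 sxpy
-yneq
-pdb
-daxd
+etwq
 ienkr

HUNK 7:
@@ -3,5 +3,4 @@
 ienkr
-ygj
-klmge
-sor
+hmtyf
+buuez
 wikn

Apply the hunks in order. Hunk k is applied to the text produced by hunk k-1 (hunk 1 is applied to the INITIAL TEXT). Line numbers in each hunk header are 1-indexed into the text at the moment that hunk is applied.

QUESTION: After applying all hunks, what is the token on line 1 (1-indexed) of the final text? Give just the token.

Answer: sxpy

Derivation:
Hunk 1: at line 6 remove [bmwn] add [czjpq] -> 9 lines: sxpy yneq pdb daxd ienkr bxlt czjpq uli ncqep
Hunk 2: at line 5 remove [bxlt,czjpq,uli] add [ygj,jmu,zww] -> 9 lines: sxpy yneq pdb daxd ienkr ygj jmu zww ncqep
Hunk 3: at line 5 remove [jmu] add [hqtlf,hsddt] -> 10 lines: sxpy yneq pdb daxd ienkr ygj hqtlf hsddt zww ncqep
Hunk 4: at line 6 remove [hqtlf,hsddt] add [pmpsg,wikn,jrrv] -> 11 lines: sxpy yneq pdb daxd ienkr ygj pmpsg wikn jrrv zww ncqep
Hunk 5: at line 6 remove [pmpsg] add [klmge,sor] -> 12 lines: sxpy yneq pdb daxd ienkr ygj klmge sor wikn jrrv zww ncqep
Hunk 6: at line 1 remove [yneq,pdb,daxd] add [etwq] -> 10 lines: sxpy etwq ienkr ygj klmge sor wikn jrrv zww ncqep
Hunk 7: at line 3 remove [ygj,klmge,sor] add [hmtyf,buuez] -> 9 lines: sxpy etwq ienkr hmtyf buuez wikn jrrv zww ncqep
Final line 1: sxpy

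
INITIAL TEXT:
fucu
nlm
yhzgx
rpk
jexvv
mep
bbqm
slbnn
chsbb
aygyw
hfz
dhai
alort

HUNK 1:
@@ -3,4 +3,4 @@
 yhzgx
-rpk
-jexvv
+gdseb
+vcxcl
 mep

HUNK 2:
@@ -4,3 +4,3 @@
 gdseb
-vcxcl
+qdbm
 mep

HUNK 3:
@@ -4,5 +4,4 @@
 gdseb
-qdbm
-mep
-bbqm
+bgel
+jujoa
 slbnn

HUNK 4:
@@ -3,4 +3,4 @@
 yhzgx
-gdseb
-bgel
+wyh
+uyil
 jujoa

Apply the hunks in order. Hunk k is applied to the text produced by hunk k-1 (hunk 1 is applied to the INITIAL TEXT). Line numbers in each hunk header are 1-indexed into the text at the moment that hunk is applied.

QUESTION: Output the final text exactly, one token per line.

Answer: fucu
nlm
yhzgx
wyh
uyil
jujoa
slbnn
chsbb
aygyw
hfz
dhai
alort

Derivation:
Hunk 1: at line 3 remove [rpk,jexvv] add [gdseb,vcxcl] -> 13 lines: fucu nlm yhzgx gdseb vcxcl mep bbqm slbnn chsbb aygyw hfz dhai alort
Hunk 2: at line 4 remove [vcxcl] add [qdbm] -> 13 lines: fucu nlm yhzgx gdseb qdbm mep bbqm slbnn chsbb aygyw hfz dhai alort
Hunk 3: at line 4 remove [qdbm,mep,bbqm] add [bgel,jujoa] -> 12 lines: fucu nlm yhzgx gdseb bgel jujoa slbnn chsbb aygyw hfz dhai alort
Hunk 4: at line 3 remove [gdseb,bgel] add [wyh,uyil] -> 12 lines: fucu nlm yhzgx wyh uyil jujoa slbnn chsbb aygyw hfz dhai alort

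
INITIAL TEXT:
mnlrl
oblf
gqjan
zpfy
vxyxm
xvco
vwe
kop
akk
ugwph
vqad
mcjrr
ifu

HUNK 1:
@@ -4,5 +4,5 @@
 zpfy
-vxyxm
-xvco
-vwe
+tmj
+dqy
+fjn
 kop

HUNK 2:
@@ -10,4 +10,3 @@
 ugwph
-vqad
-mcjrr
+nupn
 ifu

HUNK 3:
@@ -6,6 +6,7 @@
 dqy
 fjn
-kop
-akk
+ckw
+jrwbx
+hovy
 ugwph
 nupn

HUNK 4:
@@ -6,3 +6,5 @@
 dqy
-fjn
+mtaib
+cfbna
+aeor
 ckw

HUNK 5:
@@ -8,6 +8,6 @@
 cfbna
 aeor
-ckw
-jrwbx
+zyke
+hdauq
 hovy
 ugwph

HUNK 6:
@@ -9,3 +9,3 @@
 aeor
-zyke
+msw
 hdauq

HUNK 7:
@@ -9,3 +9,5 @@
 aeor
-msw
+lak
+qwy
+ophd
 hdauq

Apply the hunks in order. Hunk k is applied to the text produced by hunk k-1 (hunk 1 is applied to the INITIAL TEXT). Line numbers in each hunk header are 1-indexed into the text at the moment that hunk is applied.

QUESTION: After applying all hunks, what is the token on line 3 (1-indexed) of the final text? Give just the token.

Answer: gqjan

Derivation:
Hunk 1: at line 4 remove [vxyxm,xvco,vwe] add [tmj,dqy,fjn] -> 13 lines: mnlrl oblf gqjan zpfy tmj dqy fjn kop akk ugwph vqad mcjrr ifu
Hunk 2: at line 10 remove [vqad,mcjrr] add [nupn] -> 12 lines: mnlrl oblf gqjan zpfy tmj dqy fjn kop akk ugwph nupn ifu
Hunk 3: at line 6 remove [kop,akk] add [ckw,jrwbx,hovy] -> 13 lines: mnlrl oblf gqjan zpfy tmj dqy fjn ckw jrwbx hovy ugwph nupn ifu
Hunk 4: at line 6 remove [fjn] add [mtaib,cfbna,aeor] -> 15 lines: mnlrl oblf gqjan zpfy tmj dqy mtaib cfbna aeor ckw jrwbx hovy ugwph nupn ifu
Hunk 5: at line 8 remove [ckw,jrwbx] add [zyke,hdauq] -> 15 lines: mnlrl oblf gqjan zpfy tmj dqy mtaib cfbna aeor zyke hdauq hovy ugwph nupn ifu
Hunk 6: at line 9 remove [zyke] add [msw] -> 15 lines: mnlrl oblf gqjan zpfy tmj dqy mtaib cfbna aeor msw hdauq hovy ugwph nupn ifu
Hunk 7: at line 9 remove [msw] add [lak,qwy,ophd] -> 17 lines: mnlrl oblf gqjan zpfy tmj dqy mtaib cfbna aeor lak qwy ophd hdauq hovy ugwph nupn ifu
Final line 3: gqjan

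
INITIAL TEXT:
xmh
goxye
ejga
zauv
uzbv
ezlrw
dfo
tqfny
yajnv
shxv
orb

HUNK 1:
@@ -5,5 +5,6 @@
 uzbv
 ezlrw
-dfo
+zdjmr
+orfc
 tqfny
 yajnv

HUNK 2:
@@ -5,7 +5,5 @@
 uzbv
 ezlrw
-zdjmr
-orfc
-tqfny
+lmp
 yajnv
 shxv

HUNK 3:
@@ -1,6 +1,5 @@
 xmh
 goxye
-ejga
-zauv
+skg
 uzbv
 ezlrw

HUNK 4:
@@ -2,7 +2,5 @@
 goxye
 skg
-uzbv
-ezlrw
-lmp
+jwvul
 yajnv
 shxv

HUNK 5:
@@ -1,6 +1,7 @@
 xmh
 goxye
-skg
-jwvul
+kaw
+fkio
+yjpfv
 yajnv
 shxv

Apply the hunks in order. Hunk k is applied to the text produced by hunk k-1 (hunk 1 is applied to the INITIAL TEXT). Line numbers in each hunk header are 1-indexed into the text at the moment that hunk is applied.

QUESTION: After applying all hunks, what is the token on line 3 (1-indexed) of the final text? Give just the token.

Answer: kaw

Derivation:
Hunk 1: at line 5 remove [dfo] add [zdjmr,orfc] -> 12 lines: xmh goxye ejga zauv uzbv ezlrw zdjmr orfc tqfny yajnv shxv orb
Hunk 2: at line 5 remove [zdjmr,orfc,tqfny] add [lmp] -> 10 lines: xmh goxye ejga zauv uzbv ezlrw lmp yajnv shxv orb
Hunk 3: at line 1 remove [ejga,zauv] add [skg] -> 9 lines: xmh goxye skg uzbv ezlrw lmp yajnv shxv orb
Hunk 4: at line 2 remove [uzbv,ezlrw,lmp] add [jwvul] -> 7 lines: xmh goxye skg jwvul yajnv shxv orb
Hunk 5: at line 1 remove [skg,jwvul] add [kaw,fkio,yjpfv] -> 8 lines: xmh goxye kaw fkio yjpfv yajnv shxv orb
Final line 3: kaw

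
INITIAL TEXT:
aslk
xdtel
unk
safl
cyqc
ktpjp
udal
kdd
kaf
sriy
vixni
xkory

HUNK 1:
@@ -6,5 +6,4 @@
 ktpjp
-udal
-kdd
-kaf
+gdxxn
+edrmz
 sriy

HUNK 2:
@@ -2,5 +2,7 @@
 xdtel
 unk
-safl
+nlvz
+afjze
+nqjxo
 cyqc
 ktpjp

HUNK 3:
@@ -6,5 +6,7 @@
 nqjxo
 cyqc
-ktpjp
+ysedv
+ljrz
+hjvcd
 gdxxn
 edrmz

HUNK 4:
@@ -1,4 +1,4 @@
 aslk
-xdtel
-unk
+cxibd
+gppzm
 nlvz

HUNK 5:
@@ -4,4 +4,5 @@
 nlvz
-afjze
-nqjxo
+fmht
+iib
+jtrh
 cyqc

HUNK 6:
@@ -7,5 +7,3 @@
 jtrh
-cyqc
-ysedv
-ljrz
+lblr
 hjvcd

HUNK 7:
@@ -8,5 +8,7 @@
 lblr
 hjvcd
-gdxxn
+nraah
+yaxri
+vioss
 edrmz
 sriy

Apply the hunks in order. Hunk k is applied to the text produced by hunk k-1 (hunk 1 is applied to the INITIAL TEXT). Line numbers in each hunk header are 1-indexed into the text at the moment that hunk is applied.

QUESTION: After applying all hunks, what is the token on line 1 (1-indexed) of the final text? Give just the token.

Hunk 1: at line 6 remove [udal,kdd,kaf] add [gdxxn,edrmz] -> 11 lines: aslk xdtel unk safl cyqc ktpjp gdxxn edrmz sriy vixni xkory
Hunk 2: at line 2 remove [safl] add [nlvz,afjze,nqjxo] -> 13 lines: aslk xdtel unk nlvz afjze nqjxo cyqc ktpjp gdxxn edrmz sriy vixni xkory
Hunk 3: at line 6 remove [ktpjp] add [ysedv,ljrz,hjvcd] -> 15 lines: aslk xdtel unk nlvz afjze nqjxo cyqc ysedv ljrz hjvcd gdxxn edrmz sriy vixni xkory
Hunk 4: at line 1 remove [xdtel,unk] add [cxibd,gppzm] -> 15 lines: aslk cxibd gppzm nlvz afjze nqjxo cyqc ysedv ljrz hjvcd gdxxn edrmz sriy vixni xkory
Hunk 5: at line 4 remove [afjze,nqjxo] add [fmht,iib,jtrh] -> 16 lines: aslk cxibd gppzm nlvz fmht iib jtrh cyqc ysedv ljrz hjvcd gdxxn edrmz sriy vixni xkory
Hunk 6: at line 7 remove [cyqc,ysedv,ljrz] add [lblr] -> 14 lines: aslk cxibd gppzm nlvz fmht iib jtrh lblr hjvcd gdxxn edrmz sriy vixni xkory
Hunk 7: at line 8 remove [gdxxn] add [nraah,yaxri,vioss] -> 16 lines: aslk cxibd gppzm nlvz fmht iib jtrh lblr hjvcd nraah yaxri vioss edrmz sriy vixni xkory
Final line 1: aslk

Answer: aslk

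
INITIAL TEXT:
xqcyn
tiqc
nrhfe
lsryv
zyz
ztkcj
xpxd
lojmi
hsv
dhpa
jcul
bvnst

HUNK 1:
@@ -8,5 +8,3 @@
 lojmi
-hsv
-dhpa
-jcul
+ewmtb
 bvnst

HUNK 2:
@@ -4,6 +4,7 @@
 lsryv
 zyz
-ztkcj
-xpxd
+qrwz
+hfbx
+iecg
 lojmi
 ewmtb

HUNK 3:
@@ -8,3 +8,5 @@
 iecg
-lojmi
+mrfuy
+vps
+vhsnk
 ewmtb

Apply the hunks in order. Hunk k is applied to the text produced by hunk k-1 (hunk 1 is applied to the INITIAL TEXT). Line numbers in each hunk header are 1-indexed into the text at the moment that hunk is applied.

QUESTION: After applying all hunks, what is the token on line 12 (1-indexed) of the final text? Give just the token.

Answer: ewmtb

Derivation:
Hunk 1: at line 8 remove [hsv,dhpa,jcul] add [ewmtb] -> 10 lines: xqcyn tiqc nrhfe lsryv zyz ztkcj xpxd lojmi ewmtb bvnst
Hunk 2: at line 4 remove [ztkcj,xpxd] add [qrwz,hfbx,iecg] -> 11 lines: xqcyn tiqc nrhfe lsryv zyz qrwz hfbx iecg lojmi ewmtb bvnst
Hunk 3: at line 8 remove [lojmi] add [mrfuy,vps,vhsnk] -> 13 lines: xqcyn tiqc nrhfe lsryv zyz qrwz hfbx iecg mrfuy vps vhsnk ewmtb bvnst
Final line 12: ewmtb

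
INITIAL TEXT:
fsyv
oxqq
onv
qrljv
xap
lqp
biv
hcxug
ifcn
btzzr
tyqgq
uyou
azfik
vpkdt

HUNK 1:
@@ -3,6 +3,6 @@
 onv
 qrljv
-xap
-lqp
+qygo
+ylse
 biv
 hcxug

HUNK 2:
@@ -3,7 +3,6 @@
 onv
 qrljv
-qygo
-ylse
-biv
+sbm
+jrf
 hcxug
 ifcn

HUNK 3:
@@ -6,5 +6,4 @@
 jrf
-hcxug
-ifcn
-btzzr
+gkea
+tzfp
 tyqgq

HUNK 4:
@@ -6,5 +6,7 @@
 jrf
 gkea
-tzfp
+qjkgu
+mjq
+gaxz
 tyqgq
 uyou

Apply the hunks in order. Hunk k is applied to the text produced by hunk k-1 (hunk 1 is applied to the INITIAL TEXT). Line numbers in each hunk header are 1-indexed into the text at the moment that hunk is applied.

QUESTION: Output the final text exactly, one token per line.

Hunk 1: at line 3 remove [xap,lqp] add [qygo,ylse] -> 14 lines: fsyv oxqq onv qrljv qygo ylse biv hcxug ifcn btzzr tyqgq uyou azfik vpkdt
Hunk 2: at line 3 remove [qygo,ylse,biv] add [sbm,jrf] -> 13 lines: fsyv oxqq onv qrljv sbm jrf hcxug ifcn btzzr tyqgq uyou azfik vpkdt
Hunk 3: at line 6 remove [hcxug,ifcn,btzzr] add [gkea,tzfp] -> 12 lines: fsyv oxqq onv qrljv sbm jrf gkea tzfp tyqgq uyou azfik vpkdt
Hunk 4: at line 6 remove [tzfp] add [qjkgu,mjq,gaxz] -> 14 lines: fsyv oxqq onv qrljv sbm jrf gkea qjkgu mjq gaxz tyqgq uyou azfik vpkdt

Answer: fsyv
oxqq
onv
qrljv
sbm
jrf
gkea
qjkgu
mjq
gaxz
tyqgq
uyou
azfik
vpkdt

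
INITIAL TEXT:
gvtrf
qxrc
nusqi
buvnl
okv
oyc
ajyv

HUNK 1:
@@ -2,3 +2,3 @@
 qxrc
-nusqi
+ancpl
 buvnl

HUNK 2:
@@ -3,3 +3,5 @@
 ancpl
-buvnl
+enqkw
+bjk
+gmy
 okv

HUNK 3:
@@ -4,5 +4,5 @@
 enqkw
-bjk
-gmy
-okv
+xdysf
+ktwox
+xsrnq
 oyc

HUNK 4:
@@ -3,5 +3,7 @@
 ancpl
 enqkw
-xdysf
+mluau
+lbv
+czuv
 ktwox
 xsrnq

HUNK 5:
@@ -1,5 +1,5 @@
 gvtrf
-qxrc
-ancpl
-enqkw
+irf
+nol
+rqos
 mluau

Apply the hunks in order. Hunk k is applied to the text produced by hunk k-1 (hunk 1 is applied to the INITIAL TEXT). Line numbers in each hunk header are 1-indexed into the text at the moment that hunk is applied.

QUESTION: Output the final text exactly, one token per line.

Hunk 1: at line 2 remove [nusqi] add [ancpl] -> 7 lines: gvtrf qxrc ancpl buvnl okv oyc ajyv
Hunk 2: at line 3 remove [buvnl] add [enqkw,bjk,gmy] -> 9 lines: gvtrf qxrc ancpl enqkw bjk gmy okv oyc ajyv
Hunk 3: at line 4 remove [bjk,gmy,okv] add [xdysf,ktwox,xsrnq] -> 9 lines: gvtrf qxrc ancpl enqkw xdysf ktwox xsrnq oyc ajyv
Hunk 4: at line 3 remove [xdysf] add [mluau,lbv,czuv] -> 11 lines: gvtrf qxrc ancpl enqkw mluau lbv czuv ktwox xsrnq oyc ajyv
Hunk 5: at line 1 remove [qxrc,ancpl,enqkw] add [irf,nol,rqos] -> 11 lines: gvtrf irf nol rqos mluau lbv czuv ktwox xsrnq oyc ajyv

Answer: gvtrf
irf
nol
rqos
mluau
lbv
czuv
ktwox
xsrnq
oyc
ajyv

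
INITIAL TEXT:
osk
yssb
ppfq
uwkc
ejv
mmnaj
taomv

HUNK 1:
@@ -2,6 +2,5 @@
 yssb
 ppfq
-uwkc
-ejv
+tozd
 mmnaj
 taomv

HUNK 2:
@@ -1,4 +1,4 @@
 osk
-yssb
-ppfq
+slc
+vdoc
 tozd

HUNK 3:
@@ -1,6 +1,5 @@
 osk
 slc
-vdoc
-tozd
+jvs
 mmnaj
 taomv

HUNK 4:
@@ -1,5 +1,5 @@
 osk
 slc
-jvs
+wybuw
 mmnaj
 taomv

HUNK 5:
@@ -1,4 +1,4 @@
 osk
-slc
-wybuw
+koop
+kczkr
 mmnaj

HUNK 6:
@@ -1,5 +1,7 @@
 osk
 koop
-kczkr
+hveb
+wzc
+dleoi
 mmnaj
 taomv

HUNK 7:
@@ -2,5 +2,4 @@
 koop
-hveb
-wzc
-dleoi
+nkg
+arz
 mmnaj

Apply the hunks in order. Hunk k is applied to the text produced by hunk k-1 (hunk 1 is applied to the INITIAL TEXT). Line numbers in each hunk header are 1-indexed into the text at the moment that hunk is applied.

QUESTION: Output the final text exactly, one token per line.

Answer: osk
koop
nkg
arz
mmnaj
taomv

Derivation:
Hunk 1: at line 2 remove [uwkc,ejv] add [tozd] -> 6 lines: osk yssb ppfq tozd mmnaj taomv
Hunk 2: at line 1 remove [yssb,ppfq] add [slc,vdoc] -> 6 lines: osk slc vdoc tozd mmnaj taomv
Hunk 3: at line 1 remove [vdoc,tozd] add [jvs] -> 5 lines: osk slc jvs mmnaj taomv
Hunk 4: at line 1 remove [jvs] add [wybuw] -> 5 lines: osk slc wybuw mmnaj taomv
Hunk 5: at line 1 remove [slc,wybuw] add [koop,kczkr] -> 5 lines: osk koop kczkr mmnaj taomv
Hunk 6: at line 1 remove [kczkr] add [hveb,wzc,dleoi] -> 7 lines: osk koop hveb wzc dleoi mmnaj taomv
Hunk 7: at line 2 remove [hveb,wzc,dleoi] add [nkg,arz] -> 6 lines: osk koop nkg arz mmnaj taomv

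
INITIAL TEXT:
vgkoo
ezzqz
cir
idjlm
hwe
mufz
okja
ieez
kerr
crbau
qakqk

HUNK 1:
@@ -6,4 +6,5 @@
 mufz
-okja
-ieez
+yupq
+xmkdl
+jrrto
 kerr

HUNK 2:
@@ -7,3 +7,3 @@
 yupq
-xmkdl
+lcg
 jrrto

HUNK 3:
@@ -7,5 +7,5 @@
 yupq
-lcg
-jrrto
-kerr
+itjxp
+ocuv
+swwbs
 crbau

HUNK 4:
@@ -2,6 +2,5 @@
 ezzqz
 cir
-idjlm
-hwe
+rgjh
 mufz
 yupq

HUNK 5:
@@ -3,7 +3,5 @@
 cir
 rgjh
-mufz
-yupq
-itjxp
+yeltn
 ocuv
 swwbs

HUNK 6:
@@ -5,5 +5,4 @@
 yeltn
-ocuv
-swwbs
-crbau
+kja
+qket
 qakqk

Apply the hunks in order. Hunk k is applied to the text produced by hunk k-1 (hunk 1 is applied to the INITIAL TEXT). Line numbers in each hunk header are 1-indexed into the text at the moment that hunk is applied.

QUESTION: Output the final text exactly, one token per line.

Hunk 1: at line 6 remove [okja,ieez] add [yupq,xmkdl,jrrto] -> 12 lines: vgkoo ezzqz cir idjlm hwe mufz yupq xmkdl jrrto kerr crbau qakqk
Hunk 2: at line 7 remove [xmkdl] add [lcg] -> 12 lines: vgkoo ezzqz cir idjlm hwe mufz yupq lcg jrrto kerr crbau qakqk
Hunk 3: at line 7 remove [lcg,jrrto,kerr] add [itjxp,ocuv,swwbs] -> 12 lines: vgkoo ezzqz cir idjlm hwe mufz yupq itjxp ocuv swwbs crbau qakqk
Hunk 4: at line 2 remove [idjlm,hwe] add [rgjh] -> 11 lines: vgkoo ezzqz cir rgjh mufz yupq itjxp ocuv swwbs crbau qakqk
Hunk 5: at line 3 remove [mufz,yupq,itjxp] add [yeltn] -> 9 lines: vgkoo ezzqz cir rgjh yeltn ocuv swwbs crbau qakqk
Hunk 6: at line 5 remove [ocuv,swwbs,crbau] add [kja,qket] -> 8 lines: vgkoo ezzqz cir rgjh yeltn kja qket qakqk

Answer: vgkoo
ezzqz
cir
rgjh
yeltn
kja
qket
qakqk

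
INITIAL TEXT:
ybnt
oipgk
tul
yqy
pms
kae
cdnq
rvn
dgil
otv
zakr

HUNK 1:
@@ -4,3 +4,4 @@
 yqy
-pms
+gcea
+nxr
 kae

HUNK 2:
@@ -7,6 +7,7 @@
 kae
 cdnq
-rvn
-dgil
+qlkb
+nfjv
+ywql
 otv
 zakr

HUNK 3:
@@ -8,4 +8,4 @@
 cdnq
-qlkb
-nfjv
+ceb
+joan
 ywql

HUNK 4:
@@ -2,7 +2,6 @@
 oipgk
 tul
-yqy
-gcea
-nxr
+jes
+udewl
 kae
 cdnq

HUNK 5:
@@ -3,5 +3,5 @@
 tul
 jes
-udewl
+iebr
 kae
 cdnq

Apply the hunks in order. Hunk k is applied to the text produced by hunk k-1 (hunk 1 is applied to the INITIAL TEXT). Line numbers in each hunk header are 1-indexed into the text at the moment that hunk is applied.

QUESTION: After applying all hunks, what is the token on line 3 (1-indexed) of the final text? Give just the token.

Hunk 1: at line 4 remove [pms] add [gcea,nxr] -> 12 lines: ybnt oipgk tul yqy gcea nxr kae cdnq rvn dgil otv zakr
Hunk 2: at line 7 remove [rvn,dgil] add [qlkb,nfjv,ywql] -> 13 lines: ybnt oipgk tul yqy gcea nxr kae cdnq qlkb nfjv ywql otv zakr
Hunk 3: at line 8 remove [qlkb,nfjv] add [ceb,joan] -> 13 lines: ybnt oipgk tul yqy gcea nxr kae cdnq ceb joan ywql otv zakr
Hunk 4: at line 2 remove [yqy,gcea,nxr] add [jes,udewl] -> 12 lines: ybnt oipgk tul jes udewl kae cdnq ceb joan ywql otv zakr
Hunk 5: at line 3 remove [udewl] add [iebr] -> 12 lines: ybnt oipgk tul jes iebr kae cdnq ceb joan ywql otv zakr
Final line 3: tul

Answer: tul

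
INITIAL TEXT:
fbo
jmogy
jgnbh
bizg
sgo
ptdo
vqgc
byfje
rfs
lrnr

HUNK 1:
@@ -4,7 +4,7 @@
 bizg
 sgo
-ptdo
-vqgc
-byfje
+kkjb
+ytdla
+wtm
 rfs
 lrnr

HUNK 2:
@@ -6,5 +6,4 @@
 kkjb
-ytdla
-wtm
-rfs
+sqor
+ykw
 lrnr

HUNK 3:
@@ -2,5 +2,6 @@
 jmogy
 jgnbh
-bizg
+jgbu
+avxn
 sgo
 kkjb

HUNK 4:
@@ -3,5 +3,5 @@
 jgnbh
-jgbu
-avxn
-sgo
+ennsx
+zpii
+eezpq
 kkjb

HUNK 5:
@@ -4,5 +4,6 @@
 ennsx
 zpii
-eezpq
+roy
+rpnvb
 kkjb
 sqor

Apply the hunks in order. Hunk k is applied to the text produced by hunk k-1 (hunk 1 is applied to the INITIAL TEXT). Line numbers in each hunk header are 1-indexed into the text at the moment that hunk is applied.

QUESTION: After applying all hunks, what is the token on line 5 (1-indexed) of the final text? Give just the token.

Answer: zpii

Derivation:
Hunk 1: at line 4 remove [ptdo,vqgc,byfje] add [kkjb,ytdla,wtm] -> 10 lines: fbo jmogy jgnbh bizg sgo kkjb ytdla wtm rfs lrnr
Hunk 2: at line 6 remove [ytdla,wtm,rfs] add [sqor,ykw] -> 9 lines: fbo jmogy jgnbh bizg sgo kkjb sqor ykw lrnr
Hunk 3: at line 2 remove [bizg] add [jgbu,avxn] -> 10 lines: fbo jmogy jgnbh jgbu avxn sgo kkjb sqor ykw lrnr
Hunk 4: at line 3 remove [jgbu,avxn,sgo] add [ennsx,zpii,eezpq] -> 10 lines: fbo jmogy jgnbh ennsx zpii eezpq kkjb sqor ykw lrnr
Hunk 5: at line 4 remove [eezpq] add [roy,rpnvb] -> 11 lines: fbo jmogy jgnbh ennsx zpii roy rpnvb kkjb sqor ykw lrnr
Final line 5: zpii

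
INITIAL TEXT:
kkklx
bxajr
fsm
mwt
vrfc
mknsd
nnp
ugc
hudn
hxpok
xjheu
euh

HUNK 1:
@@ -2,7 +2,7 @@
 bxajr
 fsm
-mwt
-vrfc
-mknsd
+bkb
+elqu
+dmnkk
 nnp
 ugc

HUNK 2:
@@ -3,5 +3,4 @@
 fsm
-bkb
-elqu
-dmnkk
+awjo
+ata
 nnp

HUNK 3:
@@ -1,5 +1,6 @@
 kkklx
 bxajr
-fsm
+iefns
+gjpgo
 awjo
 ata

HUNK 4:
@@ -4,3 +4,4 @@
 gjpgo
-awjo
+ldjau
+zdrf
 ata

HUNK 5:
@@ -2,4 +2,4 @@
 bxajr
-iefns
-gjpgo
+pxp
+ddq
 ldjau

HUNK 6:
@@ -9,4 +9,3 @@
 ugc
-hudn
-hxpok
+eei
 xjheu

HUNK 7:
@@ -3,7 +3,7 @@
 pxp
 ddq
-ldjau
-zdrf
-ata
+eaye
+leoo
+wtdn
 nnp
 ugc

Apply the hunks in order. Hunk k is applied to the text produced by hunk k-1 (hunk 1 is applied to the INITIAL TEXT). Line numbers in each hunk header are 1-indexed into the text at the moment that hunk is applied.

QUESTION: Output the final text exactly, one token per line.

Answer: kkklx
bxajr
pxp
ddq
eaye
leoo
wtdn
nnp
ugc
eei
xjheu
euh

Derivation:
Hunk 1: at line 2 remove [mwt,vrfc,mknsd] add [bkb,elqu,dmnkk] -> 12 lines: kkklx bxajr fsm bkb elqu dmnkk nnp ugc hudn hxpok xjheu euh
Hunk 2: at line 3 remove [bkb,elqu,dmnkk] add [awjo,ata] -> 11 lines: kkklx bxajr fsm awjo ata nnp ugc hudn hxpok xjheu euh
Hunk 3: at line 1 remove [fsm] add [iefns,gjpgo] -> 12 lines: kkklx bxajr iefns gjpgo awjo ata nnp ugc hudn hxpok xjheu euh
Hunk 4: at line 4 remove [awjo] add [ldjau,zdrf] -> 13 lines: kkklx bxajr iefns gjpgo ldjau zdrf ata nnp ugc hudn hxpok xjheu euh
Hunk 5: at line 2 remove [iefns,gjpgo] add [pxp,ddq] -> 13 lines: kkklx bxajr pxp ddq ldjau zdrf ata nnp ugc hudn hxpok xjheu euh
Hunk 6: at line 9 remove [hudn,hxpok] add [eei] -> 12 lines: kkklx bxajr pxp ddq ldjau zdrf ata nnp ugc eei xjheu euh
Hunk 7: at line 3 remove [ldjau,zdrf,ata] add [eaye,leoo,wtdn] -> 12 lines: kkklx bxajr pxp ddq eaye leoo wtdn nnp ugc eei xjheu euh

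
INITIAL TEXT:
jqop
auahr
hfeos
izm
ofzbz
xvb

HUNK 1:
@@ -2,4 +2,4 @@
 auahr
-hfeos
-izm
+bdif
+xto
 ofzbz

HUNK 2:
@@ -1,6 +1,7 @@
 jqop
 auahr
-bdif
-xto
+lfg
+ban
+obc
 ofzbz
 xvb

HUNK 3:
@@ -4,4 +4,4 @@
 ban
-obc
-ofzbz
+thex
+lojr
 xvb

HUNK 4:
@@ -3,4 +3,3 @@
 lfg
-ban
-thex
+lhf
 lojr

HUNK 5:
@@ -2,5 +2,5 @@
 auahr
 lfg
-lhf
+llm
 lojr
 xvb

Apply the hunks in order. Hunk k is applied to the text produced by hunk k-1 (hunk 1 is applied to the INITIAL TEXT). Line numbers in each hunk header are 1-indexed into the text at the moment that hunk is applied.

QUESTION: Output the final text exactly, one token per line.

Answer: jqop
auahr
lfg
llm
lojr
xvb

Derivation:
Hunk 1: at line 2 remove [hfeos,izm] add [bdif,xto] -> 6 lines: jqop auahr bdif xto ofzbz xvb
Hunk 2: at line 1 remove [bdif,xto] add [lfg,ban,obc] -> 7 lines: jqop auahr lfg ban obc ofzbz xvb
Hunk 3: at line 4 remove [obc,ofzbz] add [thex,lojr] -> 7 lines: jqop auahr lfg ban thex lojr xvb
Hunk 4: at line 3 remove [ban,thex] add [lhf] -> 6 lines: jqop auahr lfg lhf lojr xvb
Hunk 5: at line 2 remove [lhf] add [llm] -> 6 lines: jqop auahr lfg llm lojr xvb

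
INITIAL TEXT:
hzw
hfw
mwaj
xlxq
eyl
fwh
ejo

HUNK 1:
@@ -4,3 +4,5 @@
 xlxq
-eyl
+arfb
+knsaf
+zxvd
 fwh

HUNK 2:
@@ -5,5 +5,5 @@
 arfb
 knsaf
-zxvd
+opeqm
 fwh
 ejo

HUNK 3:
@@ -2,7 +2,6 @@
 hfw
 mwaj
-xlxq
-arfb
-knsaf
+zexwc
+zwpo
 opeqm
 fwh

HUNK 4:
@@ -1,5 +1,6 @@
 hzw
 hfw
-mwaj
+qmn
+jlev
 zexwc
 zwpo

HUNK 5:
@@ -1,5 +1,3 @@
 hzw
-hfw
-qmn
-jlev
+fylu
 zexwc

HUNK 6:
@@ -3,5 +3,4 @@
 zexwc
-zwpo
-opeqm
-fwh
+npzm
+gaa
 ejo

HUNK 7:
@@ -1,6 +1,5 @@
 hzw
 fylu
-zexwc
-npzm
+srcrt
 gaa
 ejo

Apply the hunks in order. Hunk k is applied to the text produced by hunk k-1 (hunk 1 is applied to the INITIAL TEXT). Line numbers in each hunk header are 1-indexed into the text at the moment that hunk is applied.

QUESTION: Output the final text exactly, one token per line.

Hunk 1: at line 4 remove [eyl] add [arfb,knsaf,zxvd] -> 9 lines: hzw hfw mwaj xlxq arfb knsaf zxvd fwh ejo
Hunk 2: at line 5 remove [zxvd] add [opeqm] -> 9 lines: hzw hfw mwaj xlxq arfb knsaf opeqm fwh ejo
Hunk 3: at line 2 remove [xlxq,arfb,knsaf] add [zexwc,zwpo] -> 8 lines: hzw hfw mwaj zexwc zwpo opeqm fwh ejo
Hunk 4: at line 1 remove [mwaj] add [qmn,jlev] -> 9 lines: hzw hfw qmn jlev zexwc zwpo opeqm fwh ejo
Hunk 5: at line 1 remove [hfw,qmn,jlev] add [fylu] -> 7 lines: hzw fylu zexwc zwpo opeqm fwh ejo
Hunk 6: at line 3 remove [zwpo,opeqm,fwh] add [npzm,gaa] -> 6 lines: hzw fylu zexwc npzm gaa ejo
Hunk 7: at line 1 remove [zexwc,npzm] add [srcrt] -> 5 lines: hzw fylu srcrt gaa ejo

Answer: hzw
fylu
srcrt
gaa
ejo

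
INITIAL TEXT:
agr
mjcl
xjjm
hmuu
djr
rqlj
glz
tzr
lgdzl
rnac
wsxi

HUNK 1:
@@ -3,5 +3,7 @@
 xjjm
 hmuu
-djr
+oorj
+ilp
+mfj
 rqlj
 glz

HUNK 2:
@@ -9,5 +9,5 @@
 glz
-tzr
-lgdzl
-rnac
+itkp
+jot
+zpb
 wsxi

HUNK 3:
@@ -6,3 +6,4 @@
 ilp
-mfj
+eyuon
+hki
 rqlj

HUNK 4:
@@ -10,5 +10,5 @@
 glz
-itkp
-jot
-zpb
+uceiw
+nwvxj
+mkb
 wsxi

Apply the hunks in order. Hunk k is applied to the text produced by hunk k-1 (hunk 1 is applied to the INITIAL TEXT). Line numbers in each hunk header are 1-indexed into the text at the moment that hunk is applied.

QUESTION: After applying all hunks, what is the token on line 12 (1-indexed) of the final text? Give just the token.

Answer: nwvxj

Derivation:
Hunk 1: at line 3 remove [djr] add [oorj,ilp,mfj] -> 13 lines: agr mjcl xjjm hmuu oorj ilp mfj rqlj glz tzr lgdzl rnac wsxi
Hunk 2: at line 9 remove [tzr,lgdzl,rnac] add [itkp,jot,zpb] -> 13 lines: agr mjcl xjjm hmuu oorj ilp mfj rqlj glz itkp jot zpb wsxi
Hunk 3: at line 6 remove [mfj] add [eyuon,hki] -> 14 lines: agr mjcl xjjm hmuu oorj ilp eyuon hki rqlj glz itkp jot zpb wsxi
Hunk 4: at line 10 remove [itkp,jot,zpb] add [uceiw,nwvxj,mkb] -> 14 lines: agr mjcl xjjm hmuu oorj ilp eyuon hki rqlj glz uceiw nwvxj mkb wsxi
Final line 12: nwvxj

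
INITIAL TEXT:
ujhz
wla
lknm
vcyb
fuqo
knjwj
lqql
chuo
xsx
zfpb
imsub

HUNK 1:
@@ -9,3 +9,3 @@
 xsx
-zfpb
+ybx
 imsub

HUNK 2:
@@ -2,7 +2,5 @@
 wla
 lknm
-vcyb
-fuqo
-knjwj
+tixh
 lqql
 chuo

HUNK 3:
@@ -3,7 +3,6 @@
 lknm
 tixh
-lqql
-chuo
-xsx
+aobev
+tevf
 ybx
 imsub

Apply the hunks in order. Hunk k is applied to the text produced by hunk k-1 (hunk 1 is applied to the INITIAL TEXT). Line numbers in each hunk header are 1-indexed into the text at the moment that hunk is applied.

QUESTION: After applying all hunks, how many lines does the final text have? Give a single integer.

Answer: 8

Derivation:
Hunk 1: at line 9 remove [zfpb] add [ybx] -> 11 lines: ujhz wla lknm vcyb fuqo knjwj lqql chuo xsx ybx imsub
Hunk 2: at line 2 remove [vcyb,fuqo,knjwj] add [tixh] -> 9 lines: ujhz wla lknm tixh lqql chuo xsx ybx imsub
Hunk 3: at line 3 remove [lqql,chuo,xsx] add [aobev,tevf] -> 8 lines: ujhz wla lknm tixh aobev tevf ybx imsub
Final line count: 8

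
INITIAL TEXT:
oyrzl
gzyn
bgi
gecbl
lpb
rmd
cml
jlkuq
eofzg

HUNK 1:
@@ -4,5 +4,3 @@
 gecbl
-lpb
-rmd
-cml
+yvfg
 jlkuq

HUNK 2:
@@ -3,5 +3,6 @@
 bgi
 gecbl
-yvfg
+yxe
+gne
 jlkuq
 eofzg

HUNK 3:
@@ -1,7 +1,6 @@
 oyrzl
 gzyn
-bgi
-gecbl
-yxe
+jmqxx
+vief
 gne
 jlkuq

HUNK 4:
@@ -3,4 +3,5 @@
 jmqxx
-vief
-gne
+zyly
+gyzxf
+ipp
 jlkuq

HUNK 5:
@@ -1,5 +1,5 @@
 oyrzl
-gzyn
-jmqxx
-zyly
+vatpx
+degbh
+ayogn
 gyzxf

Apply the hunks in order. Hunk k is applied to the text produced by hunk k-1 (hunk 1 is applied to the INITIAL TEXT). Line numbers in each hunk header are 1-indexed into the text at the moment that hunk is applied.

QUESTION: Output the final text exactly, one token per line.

Hunk 1: at line 4 remove [lpb,rmd,cml] add [yvfg] -> 7 lines: oyrzl gzyn bgi gecbl yvfg jlkuq eofzg
Hunk 2: at line 3 remove [yvfg] add [yxe,gne] -> 8 lines: oyrzl gzyn bgi gecbl yxe gne jlkuq eofzg
Hunk 3: at line 1 remove [bgi,gecbl,yxe] add [jmqxx,vief] -> 7 lines: oyrzl gzyn jmqxx vief gne jlkuq eofzg
Hunk 4: at line 3 remove [vief,gne] add [zyly,gyzxf,ipp] -> 8 lines: oyrzl gzyn jmqxx zyly gyzxf ipp jlkuq eofzg
Hunk 5: at line 1 remove [gzyn,jmqxx,zyly] add [vatpx,degbh,ayogn] -> 8 lines: oyrzl vatpx degbh ayogn gyzxf ipp jlkuq eofzg

Answer: oyrzl
vatpx
degbh
ayogn
gyzxf
ipp
jlkuq
eofzg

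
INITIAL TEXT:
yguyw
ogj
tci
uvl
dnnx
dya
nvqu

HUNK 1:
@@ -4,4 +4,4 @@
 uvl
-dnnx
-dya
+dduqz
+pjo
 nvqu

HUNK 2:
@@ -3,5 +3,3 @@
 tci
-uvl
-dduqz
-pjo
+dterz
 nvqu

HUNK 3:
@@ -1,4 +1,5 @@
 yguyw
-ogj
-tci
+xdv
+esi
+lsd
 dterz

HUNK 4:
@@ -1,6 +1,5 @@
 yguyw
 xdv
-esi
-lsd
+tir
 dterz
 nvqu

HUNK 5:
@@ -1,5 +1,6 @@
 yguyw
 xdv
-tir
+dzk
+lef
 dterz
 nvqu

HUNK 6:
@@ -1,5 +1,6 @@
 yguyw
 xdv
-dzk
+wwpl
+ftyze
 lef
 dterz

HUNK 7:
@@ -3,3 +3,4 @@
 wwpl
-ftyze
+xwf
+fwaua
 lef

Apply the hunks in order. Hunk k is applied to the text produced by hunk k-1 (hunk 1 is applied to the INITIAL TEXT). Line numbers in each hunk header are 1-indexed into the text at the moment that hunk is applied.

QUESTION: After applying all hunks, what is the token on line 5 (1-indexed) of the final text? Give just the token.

Answer: fwaua

Derivation:
Hunk 1: at line 4 remove [dnnx,dya] add [dduqz,pjo] -> 7 lines: yguyw ogj tci uvl dduqz pjo nvqu
Hunk 2: at line 3 remove [uvl,dduqz,pjo] add [dterz] -> 5 lines: yguyw ogj tci dterz nvqu
Hunk 3: at line 1 remove [ogj,tci] add [xdv,esi,lsd] -> 6 lines: yguyw xdv esi lsd dterz nvqu
Hunk 4: at line 1 remove [esi,lsd] add [tir] -> 5 lines: yguyw xdv tir dterz nvqu
Hunk 5: at line 1 remove [tir] add [dzk,lef] -> 6 lines: yguyw xdv dzk lef dterz nvqu
Hunk 6: at line 1 remove [dzk] add [wwpl,ftyze] -> 7 lines: yguyw xdv wwpl ftyze lef dterz nvqu
Hunk 7: at line 3 remove [ftyze] add [xwf,fwaua] -> 8 lines: yguyw xdv wwpl xwf fwaua lef dterz nvqu
Final line 5: fwaua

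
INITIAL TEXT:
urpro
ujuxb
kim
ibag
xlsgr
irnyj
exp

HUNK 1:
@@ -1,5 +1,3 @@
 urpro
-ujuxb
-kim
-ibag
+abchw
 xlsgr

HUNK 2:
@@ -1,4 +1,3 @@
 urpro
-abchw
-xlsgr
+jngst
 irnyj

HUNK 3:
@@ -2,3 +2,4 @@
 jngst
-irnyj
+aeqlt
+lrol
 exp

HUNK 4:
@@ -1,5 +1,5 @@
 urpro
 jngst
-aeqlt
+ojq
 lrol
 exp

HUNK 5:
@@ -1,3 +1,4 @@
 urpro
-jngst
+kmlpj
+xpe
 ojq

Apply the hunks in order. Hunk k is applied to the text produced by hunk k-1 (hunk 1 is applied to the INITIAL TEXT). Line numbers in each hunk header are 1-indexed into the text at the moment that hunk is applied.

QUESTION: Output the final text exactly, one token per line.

Answer: urpro
kmlpj
xpe
ojq
lrol
exp

Derivation:
Hunk 1: at line 1 remove [ujuxb,kim,ibag] add [abchw] -> 5 lines: urpro abchw xlsgr irnyj exp
Hunk 2: at line 1 remove [abchw,xlsgr] add [jngst] -> 4 lines: urpro jngst irnyj exp
Hunk 3: at line 2 remove [irnyj] add [aeqlt,lrol] -> 5 lines: urpro jngst aeqlt lrol exp
Hunk 4: at line 1 remove [aeqlt] add [ojq] -> 5 lines: urpro jngst ojq lrol exp
Hunk 5: at line 1 remove [jngst] add [kmlpj,xpe] -> 6 lines: urpro kmlpj xpe ojq lrol exp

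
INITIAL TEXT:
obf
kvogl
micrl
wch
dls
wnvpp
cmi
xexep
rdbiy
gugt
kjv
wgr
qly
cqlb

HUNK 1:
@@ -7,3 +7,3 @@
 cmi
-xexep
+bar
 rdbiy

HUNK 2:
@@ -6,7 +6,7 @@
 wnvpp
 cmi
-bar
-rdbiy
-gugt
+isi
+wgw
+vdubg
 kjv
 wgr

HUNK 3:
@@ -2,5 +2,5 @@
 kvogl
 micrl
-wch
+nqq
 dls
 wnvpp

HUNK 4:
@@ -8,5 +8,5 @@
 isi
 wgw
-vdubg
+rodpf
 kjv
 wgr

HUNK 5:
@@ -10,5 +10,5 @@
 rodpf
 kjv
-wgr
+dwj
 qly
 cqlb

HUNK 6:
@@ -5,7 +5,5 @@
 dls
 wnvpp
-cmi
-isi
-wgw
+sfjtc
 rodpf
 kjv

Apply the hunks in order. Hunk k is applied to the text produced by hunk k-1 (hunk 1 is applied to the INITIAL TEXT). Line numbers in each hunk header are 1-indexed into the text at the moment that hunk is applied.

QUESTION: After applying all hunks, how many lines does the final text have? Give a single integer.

Answer: 12

Derivation:
Hunk 1: at line 7 remove [xexep] add [bar] -> 14 lines: obf kvogl micrl wch dls wnvpp cmi bar rdbiy gugt kjv wgr qly cqlb
Hunk 2: at line 6 remove [bar,rdbiy,gugt] add [isi,wgw,vdubg] -> 14 lines: obf kvogl micrl wch dls wnvpp cmi isi wgw vdubg kjv wgr qly cqlb
Hunk 3: at line 2 remove [wch] add [nqq] -> 14 lines: obf kvogl micrl nqq dls wnvpp cmi isi wgw vdubg kjv wgr qly cqlb
Hunk 4: at line 8 remove [vdubg] add [rodpf] -> 14 lines: obf kvogl micrl nqq dls wnvpp cmi isi wgw rodpf kjv wgr qly cqlb
Hunk 5: at line 10 remove [wgr] add [dwj] -> 14 lines: obf kvogl micrl nqq dls wnvpp cmi isi wgw rodpf kjv dwj qly cqlb
Hunk 6: at line 5 remove [cmi,isi,wgw] add [sfjtc] -> 12 lines: obf kvogl micrl nqq dls wnvpp sfjtc rodpf kjv dwj qly cqlb
Final line count: 12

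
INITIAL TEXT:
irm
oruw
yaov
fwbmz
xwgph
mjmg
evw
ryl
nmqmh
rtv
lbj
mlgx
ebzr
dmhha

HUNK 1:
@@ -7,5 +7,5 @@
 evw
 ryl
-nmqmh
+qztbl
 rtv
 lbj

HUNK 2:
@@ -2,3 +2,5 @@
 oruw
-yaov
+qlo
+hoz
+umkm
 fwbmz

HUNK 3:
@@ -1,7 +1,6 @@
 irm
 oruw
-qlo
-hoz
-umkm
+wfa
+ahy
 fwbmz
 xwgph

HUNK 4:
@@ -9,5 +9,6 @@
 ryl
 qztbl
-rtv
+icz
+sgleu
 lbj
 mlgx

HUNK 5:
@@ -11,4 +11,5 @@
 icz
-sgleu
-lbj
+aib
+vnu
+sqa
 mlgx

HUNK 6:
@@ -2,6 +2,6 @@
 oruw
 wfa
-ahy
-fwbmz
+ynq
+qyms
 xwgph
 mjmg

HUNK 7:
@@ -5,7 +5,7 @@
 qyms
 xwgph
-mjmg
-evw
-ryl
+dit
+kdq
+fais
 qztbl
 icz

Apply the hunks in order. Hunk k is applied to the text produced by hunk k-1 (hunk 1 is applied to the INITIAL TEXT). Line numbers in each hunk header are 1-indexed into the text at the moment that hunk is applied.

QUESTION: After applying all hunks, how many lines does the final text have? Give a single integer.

Answer: 17

Derivation:
Hunk 1: at line 7 remove [nmqmh] add [qztbl] -> 14 lines: irm oruw yaov fwbmz xwgph mjmg evw ryl qztbl rtv lbj mlgx ebzr dmhha
Hunk 2: at line 2 remove [yaov] add [qlo,hoz,umkm] -> 16 lines: irm oruw qlo hoz umkm fwbmz xwgph mjmg evw ryl qztbl rtv lbj mlgx ebzr dmhha
Hunk 3: at line 1 remove [qlo,hoz,umkm] add [wfa,ahy] -> 15 lines: irm oruw wfa ahy fwbmz xwgph mjmg evw ryl qztbl rtv lbj mlgx ebzr dmhha
Hunk 4: at line 9 remove [rtv] add [icz,sgleu] -> 16 lines: irm oruw wfa ahy fwbmz xwgph mjmg evw ryl qztbl icz sgleu lbj mlgx ebzr dmhha
Hunk 5: at line 11 remove [sgleu,lbj] add [aib,vnu,sqa] -> 17 lines: irm oruw wfa ahy fwbmz xwgph mjmg evw ryl qztbl icz aib vnu sqa mlgx ebzr dmhha
Hunk 6: at line 2 remove [ahy,fwbmz] add [ynq,qyms] -> 17 lines: irm oruw wfa ynq qyms xwgph mjmg evw ryl qztbl icz aib vnu sqa mlgx ebzr dmhha
Hunk 7: at line 5 remove [mjmg,evw,ryl] add [dit,kdq,fais] -> 17 lines: irm oruw wfa ynq qyms xwgph dit kdq fais qztbl icz aib vnu sqa mlgx ebzr dmhha
Final line count: 17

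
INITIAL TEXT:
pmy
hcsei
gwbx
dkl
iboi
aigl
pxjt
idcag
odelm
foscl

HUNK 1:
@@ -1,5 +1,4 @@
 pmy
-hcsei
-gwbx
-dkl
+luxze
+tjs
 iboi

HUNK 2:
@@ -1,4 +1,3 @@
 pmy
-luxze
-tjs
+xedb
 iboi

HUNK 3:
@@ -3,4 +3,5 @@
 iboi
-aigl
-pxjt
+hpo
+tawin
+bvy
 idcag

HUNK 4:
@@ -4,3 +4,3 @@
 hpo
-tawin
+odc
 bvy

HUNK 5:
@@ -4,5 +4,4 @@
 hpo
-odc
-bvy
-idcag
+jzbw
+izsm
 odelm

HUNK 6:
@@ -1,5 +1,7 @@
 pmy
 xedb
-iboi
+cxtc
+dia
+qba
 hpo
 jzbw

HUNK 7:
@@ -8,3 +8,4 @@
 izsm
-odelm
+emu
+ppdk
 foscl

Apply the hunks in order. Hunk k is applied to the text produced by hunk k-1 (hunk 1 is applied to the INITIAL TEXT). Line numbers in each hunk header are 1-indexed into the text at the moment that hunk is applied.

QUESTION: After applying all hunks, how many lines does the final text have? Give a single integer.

Answer: 11

Derivation:
Hunk 1: at line 1 remove [hcsei,gwbx,dkl] add [luxze,tjs] -> 9 lines: pmy luxze tjs iboi aigl pxjt idcag odelm foscl
Hunk 2: at line 1 remove [luxze,tjs] add [xedb] -> 8 lines: pmy xedb iboi aigl pxjt idcag odelm foscl
Hunk 3: at line 3 remove [aigl,pxjt] add [hpo,tawin,bvy] -> 9 lines: pmy xedb iboi hpo tawin bvy idcag odelm foscl
Hunk 4: at line 4 remove [tawin] add [odc] -> 9 lines: pmy xedb iboi hpo odc bvy idcag odelm foscl
Hunk 5: at line 4 remove [odc,bvy,idcag] add [jzbw,izsm] -> 8 lines: pmy xedb iboi hpo jzbw izsm odelm foscl
Hunk 6: at line 1 remove [iboi] add [cxtc,dia,qba] -> 10 lines: pmy xedb cxtc dia qba hpo jzbw izsm odelm foscl
Hunk 7: at line 8 remove [odelm] add [emu,ppdk] -> 11 lines: pmy xedb cxtc dia qba hpo jzbw izsm emu ppdk foscl
Final line count: 11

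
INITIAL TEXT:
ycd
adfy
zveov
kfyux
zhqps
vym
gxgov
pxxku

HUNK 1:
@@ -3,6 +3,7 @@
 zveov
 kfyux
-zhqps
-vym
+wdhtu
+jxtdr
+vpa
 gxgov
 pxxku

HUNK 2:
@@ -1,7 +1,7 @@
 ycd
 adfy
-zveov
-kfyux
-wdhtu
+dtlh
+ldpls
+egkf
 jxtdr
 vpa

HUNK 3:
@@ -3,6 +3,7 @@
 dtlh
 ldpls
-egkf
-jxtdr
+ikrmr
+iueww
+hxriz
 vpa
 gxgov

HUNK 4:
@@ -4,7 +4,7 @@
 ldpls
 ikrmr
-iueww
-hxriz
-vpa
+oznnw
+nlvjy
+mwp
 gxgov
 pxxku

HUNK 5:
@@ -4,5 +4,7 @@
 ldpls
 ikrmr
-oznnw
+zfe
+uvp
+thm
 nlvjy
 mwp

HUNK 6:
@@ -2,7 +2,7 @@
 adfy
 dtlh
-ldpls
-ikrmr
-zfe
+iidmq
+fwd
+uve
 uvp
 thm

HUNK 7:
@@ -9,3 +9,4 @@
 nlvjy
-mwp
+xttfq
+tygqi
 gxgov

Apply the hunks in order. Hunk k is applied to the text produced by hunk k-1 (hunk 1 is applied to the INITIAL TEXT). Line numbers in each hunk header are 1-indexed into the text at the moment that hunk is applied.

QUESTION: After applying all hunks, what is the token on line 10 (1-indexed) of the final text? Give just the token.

Answer: xttfq

Derivation:
Hunk 1: at line 3 remove [zhqps,vym] add [wdhtu,jxtdr,vpa] -> 9 lines: ycd adfy zveov kfyux wdhtu jxtdr vpa gxgov pxxku
Hunk 2: at line 1 remove [zveov,kfyux,wdhtu] add [dtlh,ldpls,egkf] -> 9 lines: ycd adfy dtlh ldpls egkf jxtdr vpa gxgov pxxku
Hunk 3: at line 3 remove [egkf,jxtdr] add [ikrmr,iueww,hxriz] -> 10 lines: ycd adfy dtlh ldpls ikrmr iueww hxriz vpa gxgov pxxku
Hunk 4: at line 4 remove [iueww,hxriz,vpa] add [oznnw,nlvjy,mwp] -> 10 lines: ycd adfy dtlh ldpls ikrmr oznnw nlvjy mwp gxgov pxxku
Hunk 5: at line 4 remove [oznnw] add [zfe,uvp,thm] -> 12 lines: ycd adfy dtlh ldpls ikrmr zfe uvp thm nlvjy mwp gxgov pxxku
Hunk 6: at line 2 remove [ldpls,ikrmr,zfe] add [iidmq,fwd,uve] -> 12 lines: ycd adfy dtlh iidmq fwd uve uvp thm nlvjy mwp gxgov pxxku
Hunk 7: at line 9 remove [mwp] add [xttfq,tygqi] -> 13 lines: ycd adfy dtlh iidmq fwd uve uvp thm nlvjy xttfq tygqi gxgov pxxku
Final line 10: xttfq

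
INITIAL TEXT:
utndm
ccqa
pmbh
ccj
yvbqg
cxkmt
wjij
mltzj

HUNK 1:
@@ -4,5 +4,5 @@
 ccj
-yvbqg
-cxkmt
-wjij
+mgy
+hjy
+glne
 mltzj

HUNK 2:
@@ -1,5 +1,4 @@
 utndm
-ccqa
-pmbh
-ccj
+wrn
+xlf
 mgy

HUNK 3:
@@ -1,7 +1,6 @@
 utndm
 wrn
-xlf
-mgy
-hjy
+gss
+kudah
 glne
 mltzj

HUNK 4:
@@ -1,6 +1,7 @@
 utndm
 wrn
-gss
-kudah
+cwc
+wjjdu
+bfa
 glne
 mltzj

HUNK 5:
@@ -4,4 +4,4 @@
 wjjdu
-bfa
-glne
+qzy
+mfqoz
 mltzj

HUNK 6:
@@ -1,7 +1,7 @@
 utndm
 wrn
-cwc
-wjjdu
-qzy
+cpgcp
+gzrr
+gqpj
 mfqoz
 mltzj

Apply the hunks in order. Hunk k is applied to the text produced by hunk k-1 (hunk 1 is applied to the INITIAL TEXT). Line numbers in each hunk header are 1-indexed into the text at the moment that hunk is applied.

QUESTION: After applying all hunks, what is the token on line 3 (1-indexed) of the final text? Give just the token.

Answer: cpgcp

Derivation:
Hunk 1: at line 4 remove [yvbqg,cxkmt,wjij] add [mgy,hjy,glne] -> 8 lines: utndm ccqa pmbh ccj mgy hjy glne mltzj
Hunk 2: at line 1 remove [ccqa,pmbh,ccj] add [wrn,xlf] -> 7 lines: utndm wrn xlf mgy hjy glne mltzj
Hunk 3: at line 1 remove [xlf,mgy,hjy] add [gss,kudah] -> 6 lines: utndm wrn gss kudah glne mltzj
Hunk 4: at line 1 remove [gss,kudah] add [cwc,wjjdu,bfa] -> 7 lines: utndm wrn cwc wjjdu bfa glne mltzj
Hunk 5: at line 4 remove [bfa,glne] add [qzy,mfqoz] -> 7 lines: utndm wrn cwc wjjdu qzy mfqoz mltzj
Hunk 6: at line 1 remove [cwc,wjjdu,qzy] add [cpgcp,gzrr,gqpj] -> 7 lines: utndm wrn cpgcp gzrr gqpj mfqoz mltzj
Final line 3: cpgcp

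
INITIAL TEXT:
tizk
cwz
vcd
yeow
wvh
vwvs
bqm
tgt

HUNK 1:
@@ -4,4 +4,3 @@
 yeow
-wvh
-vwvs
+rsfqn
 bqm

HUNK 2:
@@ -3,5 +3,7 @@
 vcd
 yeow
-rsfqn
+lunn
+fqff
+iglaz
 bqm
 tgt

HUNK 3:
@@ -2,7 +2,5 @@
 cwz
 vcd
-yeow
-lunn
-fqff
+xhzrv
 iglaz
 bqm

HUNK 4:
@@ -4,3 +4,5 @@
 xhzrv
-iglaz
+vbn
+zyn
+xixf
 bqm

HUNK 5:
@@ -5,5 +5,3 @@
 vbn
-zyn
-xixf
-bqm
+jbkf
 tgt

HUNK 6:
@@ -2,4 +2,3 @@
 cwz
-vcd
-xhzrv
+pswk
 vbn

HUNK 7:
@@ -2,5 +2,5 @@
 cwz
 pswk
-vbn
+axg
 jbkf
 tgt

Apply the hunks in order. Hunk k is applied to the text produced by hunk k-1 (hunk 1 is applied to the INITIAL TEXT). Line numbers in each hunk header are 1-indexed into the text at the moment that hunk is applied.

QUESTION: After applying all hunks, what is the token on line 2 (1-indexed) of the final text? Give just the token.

Answer: cwz

Derivation:
Hunk 1: at line 4 remove [wvh,vwvs] add [rsfqn] -> 7 lines: tizk cwz vcd yeow rsfqn bqm tgt
Hunk 2: at line 3 remove [rsfqn] add [lunn,fqff,iglaz] -> 9 lines: tizk cwz vcd yeow lunn fqff iglaz bqm tgt
Hunk 3: at line 2 remove [yeow,lunn,fqff] add [xhzrv] -> 7 lines: tizk cwz vcd xhzrv iglaz bqm tgt
Hunk 4: at line 4 remove [iglaz] add [vbn,zyn,xixf] -> 9 lines: tizk cwz vcd xhzrv vbn zyn xixf bqm tgt
Hunk 5: at line 5 remove [zyn,xixf,bqm] add [jbkf] -> 7 lines: tizk cwz vcd xhzrv vbn jbkf tgt
Hunk 6: at line 2 remove [vcd,xhzrv] add [pswk] -> 6 lines: tizk cwz pswk vbn jbkf tgt
Hunk 7: at line 2 remove [vbn] add [axg] -> 6 lines: tizk cwz pswk axg jbkf tgt
Final line 2: cwz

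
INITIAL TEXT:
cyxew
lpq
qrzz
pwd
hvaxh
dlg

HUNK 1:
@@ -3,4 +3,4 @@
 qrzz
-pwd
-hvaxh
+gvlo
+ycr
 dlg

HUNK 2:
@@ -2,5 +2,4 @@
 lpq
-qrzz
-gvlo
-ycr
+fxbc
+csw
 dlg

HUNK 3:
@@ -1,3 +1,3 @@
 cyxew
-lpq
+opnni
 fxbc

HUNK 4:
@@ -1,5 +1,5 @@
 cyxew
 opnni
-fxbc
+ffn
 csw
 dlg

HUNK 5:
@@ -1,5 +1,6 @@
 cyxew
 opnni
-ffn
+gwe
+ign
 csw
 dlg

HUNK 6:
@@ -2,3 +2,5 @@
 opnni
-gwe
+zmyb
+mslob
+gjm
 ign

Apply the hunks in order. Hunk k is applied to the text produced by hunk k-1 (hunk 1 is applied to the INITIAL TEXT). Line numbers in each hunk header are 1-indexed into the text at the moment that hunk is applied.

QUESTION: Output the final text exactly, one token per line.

Answer: cyxew
opnni
zmyb
mslob
gjm
ign
csw
dlg

Derivation:
Hunk 1: at line 3 remove [pwd,hvaxh] add [gvlo,ycr] -> 6 lines: cyxew lpq qrzz gvlo ycr dlg
Hunk 2: at line 2 remove [qrzz,gvlo,ycr] add [fxbc,csw] -> 5 lines: cyxew lpq fxbc csw dlg
Hunk 3: at line 1 remove [lpq] add [opnni] -> 5 lines: cyxew opnni fxbc csw dlg
Hunk 4: at line 1 remove [fxbc] add [ffn] -> 5 lines: cyxew opnni ffn csw dlg
Hunk 5: at line 1 remove [ffn] add [gwe,ign] -> 6 lines: cyxew opnni gwe ign csw dlg
Hunk 6: at line 2 remove [gwe] add [zmyb,mslob,gjm] -> 8 lines: cyxew opnni zmyb mslob gjm ign csw dlg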